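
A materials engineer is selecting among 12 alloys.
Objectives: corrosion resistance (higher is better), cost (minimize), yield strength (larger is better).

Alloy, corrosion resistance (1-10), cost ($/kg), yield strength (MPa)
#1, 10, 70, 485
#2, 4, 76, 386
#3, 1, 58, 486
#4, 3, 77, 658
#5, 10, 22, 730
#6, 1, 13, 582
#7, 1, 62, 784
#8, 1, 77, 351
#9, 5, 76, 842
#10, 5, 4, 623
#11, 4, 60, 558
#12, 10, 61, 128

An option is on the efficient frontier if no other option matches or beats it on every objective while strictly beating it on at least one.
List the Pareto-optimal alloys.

#5, #7, #9, #10

#1: dominated by #5 (corrosion resistance 10≥10, cost 22≤70, yield strength 730≥485).
#2: dominated by #1 (corrosion resistance 10≥4, cost 70≤76, yield strength 485≥386).
#3: dominated by #5 (corrosion resistance 10≥1, cost 22≤58, yield strength 730≥486).
#4: dominated by #5 (corrosion resistance 10≥3, cost 22≤77, yield strength 730≥658).
#5: not dominated.
#6: dominated by #10 (corrosion resistance 5≥1, cost 4≤13, yield strength 623≥582).
#7: not dominated.
#8: dominated by #1 (corrosion resistance 10≥1, cost 70≤77, yield strength 485≥351).
#9: not dominated (best yield strength).
#10: not dominated (best cost).
#11: dominated by #5 (corrosion resistance 10≥4, cost 22≤60, yield strength 730≥558).
#12: dominated by #5 (corrosion resistance 10≥10, cost 22≤61, yield strength 730≥128).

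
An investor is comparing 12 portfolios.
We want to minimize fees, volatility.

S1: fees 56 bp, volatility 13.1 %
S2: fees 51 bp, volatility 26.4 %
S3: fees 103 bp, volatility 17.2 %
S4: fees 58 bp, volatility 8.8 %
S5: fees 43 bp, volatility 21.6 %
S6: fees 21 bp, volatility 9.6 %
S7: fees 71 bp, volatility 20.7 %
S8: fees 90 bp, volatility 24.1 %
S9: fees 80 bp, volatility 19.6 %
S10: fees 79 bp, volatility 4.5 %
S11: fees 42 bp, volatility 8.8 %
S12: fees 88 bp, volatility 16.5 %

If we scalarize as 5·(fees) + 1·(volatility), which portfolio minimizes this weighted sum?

S1: 5·56 + 1·13.1 = 293.1
S2: 5·51 + 1·26.4 = 281.4
S3: 5·103 + 1·17.2 = 532.2
S4: 5·58 + 1·8.8 = 298.8
S5: 5·43 + 1·21.6 = 236.6
S6: 5·21 + 1·9.6 = 114.6
S7: 5·71 + 1·20.7 = 375.7
S8: 5·90 + 1·24.1 = 474.1
S9: 5·80 + 1·19.6 = 419.6
S10: 5·79 + 1·4.5 = 399.5
S11: 5·42 + 1·8.8 = 218.8
S12: 5·88 + 1·16.5 = 456.5
Lowest: S6 at 114.6.

S6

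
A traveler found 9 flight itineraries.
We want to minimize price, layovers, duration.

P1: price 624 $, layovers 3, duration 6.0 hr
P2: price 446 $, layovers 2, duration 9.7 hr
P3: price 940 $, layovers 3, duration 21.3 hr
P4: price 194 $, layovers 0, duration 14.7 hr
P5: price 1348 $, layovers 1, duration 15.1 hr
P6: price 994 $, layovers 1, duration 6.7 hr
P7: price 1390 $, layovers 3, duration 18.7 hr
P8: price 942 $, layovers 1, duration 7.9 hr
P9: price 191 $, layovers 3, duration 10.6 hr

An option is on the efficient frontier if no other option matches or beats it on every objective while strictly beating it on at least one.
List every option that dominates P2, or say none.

P1: worse on price (624 vs 446).
P3: worse on price (940 vs 446).
P4: worse on duration (14.7 vs 9.7).
P5: worse on price (1348 vs 446).
P6: worse on price (994 vs 446).
P7: worse on price (1390 vs 446).
P8: worse on price (942 vs 446).
P9: worse on layovers (3 vs 2).
No option dominates P2.

none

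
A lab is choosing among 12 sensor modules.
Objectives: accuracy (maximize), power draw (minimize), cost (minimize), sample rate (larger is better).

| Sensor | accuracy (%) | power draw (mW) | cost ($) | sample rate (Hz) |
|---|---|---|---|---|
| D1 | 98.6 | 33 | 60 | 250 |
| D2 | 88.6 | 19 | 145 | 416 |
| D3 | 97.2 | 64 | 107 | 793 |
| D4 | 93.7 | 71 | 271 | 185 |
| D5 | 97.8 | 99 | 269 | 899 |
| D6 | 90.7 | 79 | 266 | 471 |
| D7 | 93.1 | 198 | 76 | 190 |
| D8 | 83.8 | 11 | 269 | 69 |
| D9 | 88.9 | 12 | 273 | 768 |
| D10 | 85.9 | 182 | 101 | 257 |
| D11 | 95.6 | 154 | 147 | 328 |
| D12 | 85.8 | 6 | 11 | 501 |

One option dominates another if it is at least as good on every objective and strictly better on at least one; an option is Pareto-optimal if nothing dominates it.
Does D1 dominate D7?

D1 vs D7: accuracy 98.6≥93.1, power draw 33≤198, cost 60≤76, sample rate 250≥190 — D1 is at least as good on every objective with at least one strict improvement.

Yes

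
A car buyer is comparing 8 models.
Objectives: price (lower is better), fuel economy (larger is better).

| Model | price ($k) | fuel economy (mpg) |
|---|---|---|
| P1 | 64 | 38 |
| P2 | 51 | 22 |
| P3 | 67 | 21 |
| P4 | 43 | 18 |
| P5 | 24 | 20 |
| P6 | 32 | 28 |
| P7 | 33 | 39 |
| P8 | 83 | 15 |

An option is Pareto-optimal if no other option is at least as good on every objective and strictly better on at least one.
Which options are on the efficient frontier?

P1: dominated by P7 (price 33≤64, fuel economy 39≥38).
P2: dominated by P6 (price 32≤51, fuel economy 28≥22).
P3: dominated by P1 (price 64≤67, fuel economy 38≥21).
P4: dominated by P5 (price 24≤43, fuel economy 20≥18).
P5: not dominated (best price).
P6: not dominated.
P7: not dominated (best fuel economy).
P8: dominated by P1 (price 64≤83, fuel economy 38≥15).

P5, P6, P7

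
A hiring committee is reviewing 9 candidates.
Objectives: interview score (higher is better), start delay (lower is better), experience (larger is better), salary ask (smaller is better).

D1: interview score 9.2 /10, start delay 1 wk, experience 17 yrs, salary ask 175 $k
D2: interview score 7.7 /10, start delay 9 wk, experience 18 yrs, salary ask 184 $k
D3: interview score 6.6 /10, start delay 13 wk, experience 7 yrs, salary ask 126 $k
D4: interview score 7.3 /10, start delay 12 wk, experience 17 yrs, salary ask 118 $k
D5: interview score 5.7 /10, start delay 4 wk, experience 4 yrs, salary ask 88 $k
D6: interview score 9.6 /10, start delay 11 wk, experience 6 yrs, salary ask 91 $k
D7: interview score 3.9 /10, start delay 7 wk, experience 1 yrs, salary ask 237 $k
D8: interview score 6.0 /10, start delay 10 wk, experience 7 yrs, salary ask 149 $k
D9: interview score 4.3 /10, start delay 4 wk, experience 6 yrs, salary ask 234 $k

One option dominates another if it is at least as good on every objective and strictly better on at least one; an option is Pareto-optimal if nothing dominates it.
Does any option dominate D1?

No

D2: worse on interview score (7.7 vs 9.2).
D3: worse on interview score (6.6 vs 9.2).
D4: worse on interview score (7.3 vs 9.2).
D5: worse on interview score (5.7 vs 9.2).
D6: worse on start delay (11 vs 1).
D7: worse on interview score (3.9 vs 9.2).
D8: worse on interview score (6.0 vs 9.2).
D9: worse on interview score (4.3 vs 9.2).
No option is at least as good as D1 on every objective and strictly better on one.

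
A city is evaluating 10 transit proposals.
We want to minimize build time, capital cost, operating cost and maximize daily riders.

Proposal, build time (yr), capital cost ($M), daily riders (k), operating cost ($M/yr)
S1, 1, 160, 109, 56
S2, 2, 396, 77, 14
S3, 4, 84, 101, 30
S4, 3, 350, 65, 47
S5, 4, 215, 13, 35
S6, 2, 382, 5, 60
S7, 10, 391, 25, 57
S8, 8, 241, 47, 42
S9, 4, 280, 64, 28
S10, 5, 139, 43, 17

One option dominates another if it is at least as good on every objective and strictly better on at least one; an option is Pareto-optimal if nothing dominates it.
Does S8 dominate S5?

S8 vs S5: S8 is worse on build time (8 vs 4), so it does not dominate S5.

No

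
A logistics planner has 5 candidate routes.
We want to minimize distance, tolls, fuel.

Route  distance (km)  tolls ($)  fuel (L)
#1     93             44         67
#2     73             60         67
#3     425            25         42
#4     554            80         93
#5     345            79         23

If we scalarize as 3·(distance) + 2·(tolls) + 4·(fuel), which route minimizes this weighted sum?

#2

#1: 3·93 + 2·44 + 4·67 = 635
#2: 3·73 + 2·60 + 4·67 = 607
#3: 3·425 + 2·25 + 4·42 = 1493
#4: 3·554 + 2·80 + 4·93 = 2194
#5: 3·345 + 2·79 + 4·23 = 1285
Lowest: #2 at 607.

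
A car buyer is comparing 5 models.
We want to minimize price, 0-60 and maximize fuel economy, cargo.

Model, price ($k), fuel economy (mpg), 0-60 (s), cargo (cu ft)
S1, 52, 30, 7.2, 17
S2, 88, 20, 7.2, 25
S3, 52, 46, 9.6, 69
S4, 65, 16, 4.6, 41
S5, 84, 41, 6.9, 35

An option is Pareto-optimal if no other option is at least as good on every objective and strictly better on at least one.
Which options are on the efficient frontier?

S1, S3, S4, S5

S1: not dominated.
S2: dominated by S5 (price 84≤88, fuel economy 41≥20, 0-60 6.9≤7.2, cargo 35≥25).
S3: not dominated (best fuel economy).
S4: not dominated (best 0-60).
S5: not dominated.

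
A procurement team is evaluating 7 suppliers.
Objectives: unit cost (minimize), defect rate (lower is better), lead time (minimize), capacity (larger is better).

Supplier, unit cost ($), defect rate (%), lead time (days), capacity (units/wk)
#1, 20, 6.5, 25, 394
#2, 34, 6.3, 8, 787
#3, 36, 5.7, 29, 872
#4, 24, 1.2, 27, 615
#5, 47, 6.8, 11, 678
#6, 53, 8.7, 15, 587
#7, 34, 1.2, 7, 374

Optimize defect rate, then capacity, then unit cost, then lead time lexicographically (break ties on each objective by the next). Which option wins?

#4

First minimize defect rate: best is 1.2, kept {#4, #7}.
Then maximize capacity: best is 615, kept {#4}.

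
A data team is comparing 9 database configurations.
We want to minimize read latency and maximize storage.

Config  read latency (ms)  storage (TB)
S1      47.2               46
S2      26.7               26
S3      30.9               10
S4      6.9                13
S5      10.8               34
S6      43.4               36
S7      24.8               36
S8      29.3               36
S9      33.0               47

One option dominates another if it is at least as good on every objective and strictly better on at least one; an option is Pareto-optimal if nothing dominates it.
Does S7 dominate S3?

S7 vs S3: read latency 24.8≤30.9, storage 36≥10 — S7 is at least as good on every objective with at least one strict improvement.

Yes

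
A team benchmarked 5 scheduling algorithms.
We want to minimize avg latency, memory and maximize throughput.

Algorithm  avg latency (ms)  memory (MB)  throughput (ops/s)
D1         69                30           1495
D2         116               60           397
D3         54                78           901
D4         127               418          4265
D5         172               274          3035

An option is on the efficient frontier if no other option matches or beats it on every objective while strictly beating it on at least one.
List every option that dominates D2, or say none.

D1

D1: avg latency 69≤116, memory 30≤60, throughput 1495≥397 — dominates D2.
Others (D3, D4, D5) are each worse than D2 on at least one objective.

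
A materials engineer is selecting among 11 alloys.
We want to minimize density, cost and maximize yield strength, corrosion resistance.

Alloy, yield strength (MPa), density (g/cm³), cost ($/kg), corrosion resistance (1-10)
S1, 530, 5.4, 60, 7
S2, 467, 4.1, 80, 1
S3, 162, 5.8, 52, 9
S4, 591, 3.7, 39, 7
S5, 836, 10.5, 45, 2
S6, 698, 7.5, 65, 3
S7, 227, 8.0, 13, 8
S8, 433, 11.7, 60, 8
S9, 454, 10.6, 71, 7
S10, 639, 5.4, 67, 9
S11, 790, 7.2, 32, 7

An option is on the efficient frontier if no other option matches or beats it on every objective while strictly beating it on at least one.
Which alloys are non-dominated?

S3, S4, S5, S7, S8, S10, S11

S1: dominated by S4 (yield strength 591≥530, density 3.7≤5.4, cost 39≤60, corrosion resistance 7≥7).
S2: dominated by S4 (yield strength 591≥467, density 3.7≤4.1, cost 39≤80, corrosion resistance 7≥1).
S3: not dominated.
S4: not dominated (best density).
S5: not dominated (best yield strength).
S6: dominated by S11 (yield strength 790≥698, density 7.2≤7.5, cost 32≤65, corrosion resistance 7≥3).
S7: not dominated (best cost).
S8: not dominated.
S9: dominated by S1 (yield strength 530≥454, density 5.4≤10.6, cost 60≤71, corrosion resistance 7≥7).
S10: not dominated.
S11: not dominated.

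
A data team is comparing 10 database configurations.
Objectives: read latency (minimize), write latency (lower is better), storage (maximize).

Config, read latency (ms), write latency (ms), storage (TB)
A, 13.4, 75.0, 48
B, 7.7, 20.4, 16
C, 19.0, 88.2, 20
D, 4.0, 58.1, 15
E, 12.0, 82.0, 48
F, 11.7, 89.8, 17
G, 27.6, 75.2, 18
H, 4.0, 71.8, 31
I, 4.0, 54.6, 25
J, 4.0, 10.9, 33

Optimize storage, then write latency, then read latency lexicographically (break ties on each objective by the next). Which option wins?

A

First maximize storage: best is 48, kept {A, E}.
Then minimize write latency: best is 75.0, kept {A}.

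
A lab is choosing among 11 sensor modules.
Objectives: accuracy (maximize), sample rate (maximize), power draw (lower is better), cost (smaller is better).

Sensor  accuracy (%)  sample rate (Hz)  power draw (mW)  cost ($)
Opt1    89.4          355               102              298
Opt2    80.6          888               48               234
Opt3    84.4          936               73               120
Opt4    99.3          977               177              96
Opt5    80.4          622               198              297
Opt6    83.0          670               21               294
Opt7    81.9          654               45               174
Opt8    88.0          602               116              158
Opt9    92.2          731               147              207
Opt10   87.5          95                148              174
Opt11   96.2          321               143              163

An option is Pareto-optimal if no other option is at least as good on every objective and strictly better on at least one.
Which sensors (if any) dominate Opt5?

Opt2, Opt3, Opt4, Opt6, Opt7, Opt9

Opt2: accuracy 80.6≥80.4, sample rate 888≥622, power draw 48≤198, cost 234≤297 — dominates Opt5.
Opt3: accuracy 84.4≥80.4, sample rate 936≥622, power draw 73≤198, cost 120≤297 — dominates Opt5.
Opt4: accuracy 99.3≥80.4, sample rate 977≥622, power draw 177≤198, cost 96≤297 — dominates Opt5.
Opt6: accuracy 83.0≥80.4, sample rate 670≥622, power draw 21≤198, cost 294≤297 — dominates Opt5.
Opt7: accuracy 81.9≥80.4, sample rate 654≥622, power draw 45≤198, cost 174≤297 — dominates Opt5.
Opt9: accuracy 92.2≥80.4, sample rate 731≥622, power draw 147≤198, cost 207≤297 — dominates Opt5.
Others (Opt1, Opt8, Opt10, Opt11) are each worse than Opt5 on at least one objective.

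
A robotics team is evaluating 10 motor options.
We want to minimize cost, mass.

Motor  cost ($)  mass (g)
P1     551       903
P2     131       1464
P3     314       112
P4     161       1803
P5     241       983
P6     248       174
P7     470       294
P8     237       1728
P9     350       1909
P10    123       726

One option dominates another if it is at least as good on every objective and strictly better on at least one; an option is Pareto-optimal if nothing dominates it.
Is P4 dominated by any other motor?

Yes

P2 vs P4: cost 131≤161, mass 1464≤1803 — P2 is at least as good on every objective and strictly better on at least one, so P2 dominates P4.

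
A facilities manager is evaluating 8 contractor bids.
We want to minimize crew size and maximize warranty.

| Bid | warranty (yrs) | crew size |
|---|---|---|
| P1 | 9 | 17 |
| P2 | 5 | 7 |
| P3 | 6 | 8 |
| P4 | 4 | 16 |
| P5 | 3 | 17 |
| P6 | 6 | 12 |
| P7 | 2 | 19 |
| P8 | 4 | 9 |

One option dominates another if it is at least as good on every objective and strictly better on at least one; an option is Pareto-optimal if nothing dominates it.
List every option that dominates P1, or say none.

none

P2: worse on warranty (5 vs 9).
P3: worse on warranty (6 vs 9).
P4: worse on warranty (4 vs 9).
P5: worse on warranty (3 vs 9).
P6: worse on warranty (6 vs 9).
P7: worse on warranty (2 vs 9).
P8: worse on warranty (4 vs 9).
No option dominates P1.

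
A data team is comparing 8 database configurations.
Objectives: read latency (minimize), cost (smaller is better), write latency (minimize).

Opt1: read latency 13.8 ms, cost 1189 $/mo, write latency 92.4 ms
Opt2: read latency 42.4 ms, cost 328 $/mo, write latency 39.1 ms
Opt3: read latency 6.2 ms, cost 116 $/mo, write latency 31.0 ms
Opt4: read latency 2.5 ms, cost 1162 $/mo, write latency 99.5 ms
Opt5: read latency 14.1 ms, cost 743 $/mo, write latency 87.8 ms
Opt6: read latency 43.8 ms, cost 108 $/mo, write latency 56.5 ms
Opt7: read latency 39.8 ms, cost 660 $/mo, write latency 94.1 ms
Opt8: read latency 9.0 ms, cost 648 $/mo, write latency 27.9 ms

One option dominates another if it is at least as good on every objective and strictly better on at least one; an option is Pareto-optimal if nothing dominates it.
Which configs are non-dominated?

Opt1: dominated by Opt3 (read latency 6.2≤13.8, cost 116≤1189, write latency 31.0≤92.4).
Opt2: dominated by Opt3 (read latency 6.2≤42.4, cost 116≤328, write latency 31.0≤39.1).
Opt3: not dominated.
Opt4: not dominated (best read latency).
Opt5: dominated by Opt3 (read latency 6.2≤14.1, cost 116≤743, write latency 31.0≤87.8).
Opt6: not dominated (best cost).
Opt7: dominated by Opt3 (read latency 6.2≤39.8, cost 116≤660, write latency 31.0≤94.1).
Opt8: not dominated (best write latency).

Opt3, Opt4, Opt6, Opt8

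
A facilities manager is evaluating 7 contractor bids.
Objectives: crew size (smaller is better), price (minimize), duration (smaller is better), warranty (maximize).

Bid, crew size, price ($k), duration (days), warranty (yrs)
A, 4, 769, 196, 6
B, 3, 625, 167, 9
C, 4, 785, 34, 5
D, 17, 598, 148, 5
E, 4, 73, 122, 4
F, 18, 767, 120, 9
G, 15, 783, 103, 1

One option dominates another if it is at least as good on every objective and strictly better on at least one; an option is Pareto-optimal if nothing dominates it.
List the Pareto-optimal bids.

B, C, D, E, F, G

A: dominated by B (crew size 3≤4, price 625≤769, duration 167≤196, warranty 9≥6).
B: not dominated (best crew size).
C: not dominated (best duration).
D: not dominated.
E: not dominated (best price).
F: not dominated.
G: not dominated.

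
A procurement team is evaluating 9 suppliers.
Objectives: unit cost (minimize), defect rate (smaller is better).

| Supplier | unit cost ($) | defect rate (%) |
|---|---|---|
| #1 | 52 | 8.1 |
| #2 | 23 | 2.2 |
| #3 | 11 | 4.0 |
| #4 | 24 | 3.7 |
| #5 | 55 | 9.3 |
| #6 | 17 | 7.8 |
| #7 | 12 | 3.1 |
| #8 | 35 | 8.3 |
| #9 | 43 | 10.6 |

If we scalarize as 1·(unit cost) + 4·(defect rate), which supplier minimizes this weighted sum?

#1: 1·52 + 4·8.1 = 84.4
#2: 1·23 + 4·2.2 = 31.8
#3: 1·11 + 4·4.0 = 27.0
#4: 1·24 + 4·3.7 = 38.8
#5: 1·55 + 4·9.3 = 92.2
#6: 1·17 + 4·7.8 = 48.2
#7: 1·12 + 4·3.1 = 24.4
#8: 1·35 + 4·8.3 = 68.2
#9: 1·43 + 4·10.6 = 85.4
Lowest: #7 at 24.4.

#7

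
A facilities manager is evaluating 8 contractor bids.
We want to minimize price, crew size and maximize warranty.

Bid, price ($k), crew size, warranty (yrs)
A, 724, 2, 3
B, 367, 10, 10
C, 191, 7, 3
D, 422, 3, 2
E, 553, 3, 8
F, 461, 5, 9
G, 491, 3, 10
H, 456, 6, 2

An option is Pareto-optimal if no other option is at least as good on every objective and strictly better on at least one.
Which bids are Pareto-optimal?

A, B, C, D, F, G

A: not dominated (best crew size).
B: not dominated.
C: not dominated (best price).
D: not dominated.
E: dominated by G (price 491≤553, crew size 3≤3, warranty 10≥8).
F: not dominated.
G: not dominated.
H: dominated by D (price 422≤456, crew size 3≤6, warranty 2≥2).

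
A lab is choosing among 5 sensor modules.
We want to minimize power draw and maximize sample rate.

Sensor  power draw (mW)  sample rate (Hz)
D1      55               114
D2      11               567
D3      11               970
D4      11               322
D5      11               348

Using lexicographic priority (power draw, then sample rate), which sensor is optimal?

D3

First minimize power draw: best is 11, kept {D2, D3, D4, D5}.
Then maximize sample rate: best is 970, kept {D3}.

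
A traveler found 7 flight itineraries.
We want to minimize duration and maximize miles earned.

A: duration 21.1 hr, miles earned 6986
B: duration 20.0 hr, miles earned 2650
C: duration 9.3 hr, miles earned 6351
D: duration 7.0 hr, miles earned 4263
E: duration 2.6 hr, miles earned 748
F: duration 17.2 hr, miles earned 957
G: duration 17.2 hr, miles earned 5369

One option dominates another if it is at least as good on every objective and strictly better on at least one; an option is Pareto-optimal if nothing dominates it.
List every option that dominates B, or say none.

C, D, G

C: duration 9.3≤20.0, miles earned 6351≥2650 — dominates B.
D: duration 7.0≤20.0, miles earned 4263≥2650 — dominates B.
G: duration 17.2≤20.0, miles earned 5369≥2650 — dominates B.
Others (A, E, F) are each worse than B on at least one objective.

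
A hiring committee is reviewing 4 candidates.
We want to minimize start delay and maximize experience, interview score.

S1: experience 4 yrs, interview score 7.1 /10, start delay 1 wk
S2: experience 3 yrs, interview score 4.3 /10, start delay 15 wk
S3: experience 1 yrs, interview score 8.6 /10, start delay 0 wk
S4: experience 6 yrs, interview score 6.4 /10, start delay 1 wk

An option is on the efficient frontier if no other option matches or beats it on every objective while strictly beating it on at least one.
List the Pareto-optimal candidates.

S1: not dominated.
S2: dominated by S1 (experience 4≥3, interview score 7.1≥4.3, start delay 1≤15).
S3: not dominated (best interview score).
S4: not dominated (best experience).

S1, S3, S4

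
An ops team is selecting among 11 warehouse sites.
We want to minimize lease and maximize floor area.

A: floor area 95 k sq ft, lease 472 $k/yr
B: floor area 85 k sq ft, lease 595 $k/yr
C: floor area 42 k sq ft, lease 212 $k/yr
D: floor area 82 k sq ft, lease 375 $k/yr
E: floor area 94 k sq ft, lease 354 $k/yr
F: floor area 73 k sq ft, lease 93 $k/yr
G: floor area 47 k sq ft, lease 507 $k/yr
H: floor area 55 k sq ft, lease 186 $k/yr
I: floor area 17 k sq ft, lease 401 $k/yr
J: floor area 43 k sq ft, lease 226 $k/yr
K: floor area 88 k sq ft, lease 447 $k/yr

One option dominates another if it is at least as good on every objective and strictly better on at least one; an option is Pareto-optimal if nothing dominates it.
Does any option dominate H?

F vs H: floor area 73≥55, lease 93≤186 — F is at least as good on every objective and strictly better on at least one, so F dominates H.

Yes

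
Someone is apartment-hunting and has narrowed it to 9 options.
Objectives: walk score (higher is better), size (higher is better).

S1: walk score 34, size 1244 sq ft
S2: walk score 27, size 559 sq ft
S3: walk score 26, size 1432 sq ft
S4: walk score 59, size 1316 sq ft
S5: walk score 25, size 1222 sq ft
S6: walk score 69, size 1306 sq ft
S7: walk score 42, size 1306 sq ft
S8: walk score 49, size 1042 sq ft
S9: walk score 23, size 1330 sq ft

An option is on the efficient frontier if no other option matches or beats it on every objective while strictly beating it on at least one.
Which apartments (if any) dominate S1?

S4: walk score 59≥34, size 1316≥1244 — dominates S1.
S6: walk score 69≥34, size 1306≥1244 — dominates S1.
S7: walk score 42≥34, size 1306≥1244 — dominates S1.
Others (S2, S3, S5, S8, S9) are each worse than S1 on at least one objective.

S4, S6, S7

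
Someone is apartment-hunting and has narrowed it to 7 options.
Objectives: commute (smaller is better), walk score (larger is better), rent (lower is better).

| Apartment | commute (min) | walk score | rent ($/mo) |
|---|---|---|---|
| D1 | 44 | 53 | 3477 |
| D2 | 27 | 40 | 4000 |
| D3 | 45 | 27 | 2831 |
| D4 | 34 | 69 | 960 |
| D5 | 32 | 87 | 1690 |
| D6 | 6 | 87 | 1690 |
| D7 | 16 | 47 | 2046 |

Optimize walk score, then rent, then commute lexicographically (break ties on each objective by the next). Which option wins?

D6

First maximize walk score: best is 87, kept {D5, D6}.
Then minimize rent: best is 1690, kept {D5, D6}.
Then minimize commute: best is 6, kept {D6}.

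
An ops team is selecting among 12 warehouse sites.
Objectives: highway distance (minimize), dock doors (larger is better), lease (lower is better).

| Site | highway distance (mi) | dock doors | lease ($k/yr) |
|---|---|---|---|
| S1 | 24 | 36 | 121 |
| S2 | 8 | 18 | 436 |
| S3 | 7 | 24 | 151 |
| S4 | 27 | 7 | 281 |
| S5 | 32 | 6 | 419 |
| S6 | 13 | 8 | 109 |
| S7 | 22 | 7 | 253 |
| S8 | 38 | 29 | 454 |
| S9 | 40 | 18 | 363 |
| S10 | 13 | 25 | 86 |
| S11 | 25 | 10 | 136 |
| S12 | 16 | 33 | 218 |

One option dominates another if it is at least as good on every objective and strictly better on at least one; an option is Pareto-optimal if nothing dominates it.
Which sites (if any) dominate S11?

S1: highway distance 24≤25, dock doors 36≥10, lease 121≤136 — dominates S11.
S10: highway distance 13≤25, dock doors 25≥10, lease 86≤136 — dominates S11.
Others (S2, S3, S4, S5, S6, S7, S8, S9, S12) are each worse than S11 on at least one objective.

S1, S10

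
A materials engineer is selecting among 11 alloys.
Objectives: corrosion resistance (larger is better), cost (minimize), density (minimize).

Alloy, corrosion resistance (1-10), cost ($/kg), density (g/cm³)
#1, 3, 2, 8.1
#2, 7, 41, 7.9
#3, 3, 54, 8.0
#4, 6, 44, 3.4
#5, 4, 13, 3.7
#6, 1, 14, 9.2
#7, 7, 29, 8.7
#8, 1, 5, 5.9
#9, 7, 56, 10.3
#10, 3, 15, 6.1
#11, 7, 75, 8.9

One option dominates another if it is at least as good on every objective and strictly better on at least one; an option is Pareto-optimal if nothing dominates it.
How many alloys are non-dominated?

6

#1: not dominated (best cost).
#2: not dominated.
#3: dominated by #2 (corrosion resistance 7≥3, cost 41≤54, density 7.9≤8.0).
#4: not dominated (best density).
#5: not dominated.
#6: dominated by #1 (corrosion resistance 3≥1, cost 2≤14, density 8.1≤9.2).
#7: not dominated.
#8: not dominated.
#9: dominated by #2 (corrosion resistance 7≥7, cost 41≤56, density 7.9≤10.3).
#10: dominated by #5 (corrosion resistance 4≥3, cost 13≤15, density 3.7≤6.1).
#11: dominated by #2 (corrosion resistance 7≥7, cost 41≤75, density 7.9≤8.9).
Pareto-optimal: #1, #2, #4, #5, #7, #8 → 6.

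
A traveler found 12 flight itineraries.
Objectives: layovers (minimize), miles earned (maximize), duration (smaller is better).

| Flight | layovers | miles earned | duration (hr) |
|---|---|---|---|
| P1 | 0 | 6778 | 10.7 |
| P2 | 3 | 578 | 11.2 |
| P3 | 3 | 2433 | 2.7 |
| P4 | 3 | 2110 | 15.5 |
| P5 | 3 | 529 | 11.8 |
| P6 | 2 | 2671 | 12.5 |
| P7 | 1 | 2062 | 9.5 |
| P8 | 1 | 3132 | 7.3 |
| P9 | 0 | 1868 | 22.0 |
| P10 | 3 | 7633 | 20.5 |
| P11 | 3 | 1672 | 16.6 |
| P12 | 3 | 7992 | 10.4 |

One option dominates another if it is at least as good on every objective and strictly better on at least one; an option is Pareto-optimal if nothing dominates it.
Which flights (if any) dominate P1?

P2: worse on layovers (3 vs 0).
P3: worse on layovers (3 vs 0).
P4: worse on layovers (3 vs 0).
P5: worse on layovers (3 vs 0).
P6: worse on layovers (2 vs 0).
P7: worse on layovers (1 vs 0).
P8: worse on layovers (1 vs 0).
P9: worse on miles earned (1868 vs 6778).
P10: worse on layovers (3 vs 0).
P11: worse on layovers (3 vs 0).
P12: worse on layovers (3 vs 0).
No option dominates P1.

none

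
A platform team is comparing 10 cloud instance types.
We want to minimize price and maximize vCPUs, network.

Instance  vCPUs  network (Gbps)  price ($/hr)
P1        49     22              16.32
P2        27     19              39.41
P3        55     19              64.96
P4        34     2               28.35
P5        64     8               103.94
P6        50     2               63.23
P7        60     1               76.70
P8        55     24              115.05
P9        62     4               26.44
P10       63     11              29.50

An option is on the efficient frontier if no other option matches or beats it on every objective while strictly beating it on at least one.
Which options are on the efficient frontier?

P1, P3, P5, P8, P9, P10

P1: not dominated (best price).
P2: dominated by P1 (vCPUs 49≥27, network 22≥19, price 16.32≤39.41).
P3: not dominated.
P4: dominated by P1 (vCPUs 49≥34, network 22≥2, price 16.32≤28.35).
P5: not dominated (best vCPUs).
P6: dominated by P9 (vCPUs 62≥50, network 4≥2, price 26.44≤63.23).
P7: dominated by P9 (vCPUs 62≥60, network 4≥1, price 26.44≤76.70).
P8: not dominated (best network).
P9: not dominated.
P10: not dominated.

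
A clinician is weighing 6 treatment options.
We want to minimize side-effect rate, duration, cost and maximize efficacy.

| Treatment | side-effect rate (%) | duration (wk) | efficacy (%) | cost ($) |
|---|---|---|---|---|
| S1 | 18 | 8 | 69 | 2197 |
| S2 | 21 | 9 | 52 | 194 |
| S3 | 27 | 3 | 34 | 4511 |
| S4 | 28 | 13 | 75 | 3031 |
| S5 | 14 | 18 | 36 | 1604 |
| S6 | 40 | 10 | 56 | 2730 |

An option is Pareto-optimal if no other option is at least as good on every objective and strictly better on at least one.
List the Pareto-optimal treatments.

S1, S2, S3, S4, S5

S1: not dominated.
S2: not dominated (best cost).
S3: not dominated (best duration).
S4: not dominated (best efficacy).
S5: not dominated (best side-effect rate).
S6: dominated by S1 (side-effect rate 18≤40, duration 8≤10, efficacy 69≥56, cost 2197≤2730).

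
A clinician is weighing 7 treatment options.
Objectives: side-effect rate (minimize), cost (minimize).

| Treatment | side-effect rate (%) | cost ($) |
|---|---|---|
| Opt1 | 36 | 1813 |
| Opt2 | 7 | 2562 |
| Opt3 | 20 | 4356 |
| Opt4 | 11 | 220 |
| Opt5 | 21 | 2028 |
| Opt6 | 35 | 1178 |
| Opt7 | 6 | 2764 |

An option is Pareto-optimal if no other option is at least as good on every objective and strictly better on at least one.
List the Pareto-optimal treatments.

Opt2, Opt4, Opt7

Opt1: dominated by Opt4 (side-effect rate 11≤36, cost 220≤1813).
Opt2: not dominated.
Opt3: dominated by Opt2 (side-effect rate 7≤20, cost 2562≤4356).
Opt4: not dominated (best cost).
Opt5: dominated by Opt4 (side-effect rate 11≤21, cost 220≤2028).
Opt6: dominated by Opt4 (side-effect rate 11≤35, cost 220≤1178).
Opt7: not dominated (best side-effect rate).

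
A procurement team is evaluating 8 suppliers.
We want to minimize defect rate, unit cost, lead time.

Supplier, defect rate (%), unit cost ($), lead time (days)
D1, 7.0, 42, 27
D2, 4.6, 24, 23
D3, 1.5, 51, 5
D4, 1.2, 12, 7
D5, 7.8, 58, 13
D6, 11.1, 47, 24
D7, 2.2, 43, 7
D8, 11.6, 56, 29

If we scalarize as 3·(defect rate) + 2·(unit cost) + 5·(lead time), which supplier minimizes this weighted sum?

D4

D1: 3·7.0 + 2·42 + 5·27 = 240.0
D2: 3·4.6 + 2·24 + 5·23 = 176.8
D3: 3·1.5 + 2·51 + 5·5 = 131.5
D4: 3·1.2 + 2·12 + 5·7 = 62.6
D5: 3·7.8 + 2·58 + 5·13 = 204.4
D6: 3·11.1 + 2·47 + 5·24 = 247.3
D7: 3·2.2 + 2·43 + 5·7 = 127.6
D8: 3·11.6 + 2·56 + 5·29 = 291.8
Lowest: D4 at 62.6.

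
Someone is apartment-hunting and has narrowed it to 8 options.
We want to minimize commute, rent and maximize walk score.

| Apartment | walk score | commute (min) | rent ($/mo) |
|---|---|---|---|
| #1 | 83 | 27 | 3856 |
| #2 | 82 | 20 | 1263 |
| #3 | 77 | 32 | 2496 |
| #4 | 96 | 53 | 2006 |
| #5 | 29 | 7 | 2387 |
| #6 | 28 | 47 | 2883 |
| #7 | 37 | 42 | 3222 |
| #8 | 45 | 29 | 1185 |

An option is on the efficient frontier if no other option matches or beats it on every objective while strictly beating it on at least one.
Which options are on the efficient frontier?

#1, #2, #4, #5, #8

#1: not dominated.
#2: not dominated.
#3: dominated by #2 (walk score 82≥77, commute 20≤32, rent 1263≤2496).
#4: not dominated (best walk score).
#5: not dominated (best commute).
#6: dominated by #2 (walk score 82≥28, commute 20≤47, rent 1263≤2883).
#7: dominated by #2 (walk score 82≥37, commute 20≤42, rent 1263≤3222).
#8: not dominated (best rent).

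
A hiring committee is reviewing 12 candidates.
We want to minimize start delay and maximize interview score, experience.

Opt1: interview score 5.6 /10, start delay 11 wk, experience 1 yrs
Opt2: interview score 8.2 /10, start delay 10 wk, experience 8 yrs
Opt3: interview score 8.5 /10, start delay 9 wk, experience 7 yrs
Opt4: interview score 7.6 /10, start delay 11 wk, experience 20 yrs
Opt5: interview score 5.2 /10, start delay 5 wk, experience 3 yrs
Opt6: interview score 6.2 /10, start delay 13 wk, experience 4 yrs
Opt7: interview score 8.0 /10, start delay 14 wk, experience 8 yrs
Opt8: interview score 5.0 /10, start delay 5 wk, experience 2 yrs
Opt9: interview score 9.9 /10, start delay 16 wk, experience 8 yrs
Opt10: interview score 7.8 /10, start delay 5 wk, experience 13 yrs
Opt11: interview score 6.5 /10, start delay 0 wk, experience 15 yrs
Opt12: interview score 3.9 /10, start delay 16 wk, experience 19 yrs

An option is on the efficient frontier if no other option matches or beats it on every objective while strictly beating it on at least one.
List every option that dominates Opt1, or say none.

Opt2, Opt3, Opt4, Opt10, Opt11

Opt2: interview score 8.2≥5.6, start delay 10≤11, experience 8≥1 — dominates Opt1.
Opt3: interview score 8.5≥5.6, start delay 9≤11, experience 7≥1 — dominates Opt1.
Opt4: interview score 7.6≥5.6, start delay 11≤11, experience 20≥1 — dominates Opt1.
Opt10: interview score 7.8≥5.6, start delay 5≤11, experience 13≥1 — dominates Opt1.
Opt11: interview score 6.5≥5.6, start delay 0≤11, experience 15≥1 — dominates Opt1.
Others (Opt5, Opt6, Opt7, Opt8, Opt9, Opt12) are each worse than Opt1 on at least one objective.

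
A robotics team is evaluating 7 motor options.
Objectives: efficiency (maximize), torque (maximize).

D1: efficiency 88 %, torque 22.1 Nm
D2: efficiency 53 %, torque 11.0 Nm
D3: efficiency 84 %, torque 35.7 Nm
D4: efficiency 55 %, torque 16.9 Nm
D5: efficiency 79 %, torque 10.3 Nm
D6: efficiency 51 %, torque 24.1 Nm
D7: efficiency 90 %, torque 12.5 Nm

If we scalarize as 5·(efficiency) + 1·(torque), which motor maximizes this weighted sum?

D1: 5·88 + 1·22.1 = 462.1
D2: 5·53 + 1·11.0 = 276.0
D3: 5·84 + 1·35.7 = 455.7
D4: 5·55 + 1·16.9 = 291.9
D5: 5·79 + 1·10.3 = 405.3
D6: 5·51 + 1·24.1 = 279.1
D7: 5·90 + 1·12.5 = 462.5
Highest: D7 at 462.5.

D7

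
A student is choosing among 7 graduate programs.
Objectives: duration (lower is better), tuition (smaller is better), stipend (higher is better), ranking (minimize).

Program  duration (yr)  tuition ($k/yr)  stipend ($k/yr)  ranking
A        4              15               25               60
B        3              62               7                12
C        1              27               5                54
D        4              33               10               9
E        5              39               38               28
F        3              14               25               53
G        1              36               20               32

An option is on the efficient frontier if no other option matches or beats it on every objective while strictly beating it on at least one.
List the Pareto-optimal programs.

A: dominated by F (duration 3≤4, tuition 14≤15, stipend 25≥25, ranking 53≤60).
B: not dominated.
C: not dominated.
D: not dominated (best ranking).
E: not dominated (best stipend).
F: not dominated (best tuition).
G: not dominated.

B, C, D, E, F, G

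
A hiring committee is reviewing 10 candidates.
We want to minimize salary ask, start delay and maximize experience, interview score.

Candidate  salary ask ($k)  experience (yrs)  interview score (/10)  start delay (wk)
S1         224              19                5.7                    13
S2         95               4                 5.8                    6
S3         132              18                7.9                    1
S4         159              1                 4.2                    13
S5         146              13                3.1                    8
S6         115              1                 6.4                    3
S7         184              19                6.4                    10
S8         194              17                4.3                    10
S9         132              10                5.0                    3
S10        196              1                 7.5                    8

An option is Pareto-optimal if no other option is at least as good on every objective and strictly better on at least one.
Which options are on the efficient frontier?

S2, S3, S6, S7

S1: dominated by S7 (salary ask 184≤224, experience 19≥19, interview score 6.4≥5.7, start delay 10≤13).
S2: not dominated (best salary ask).
S3: not dominated (best interview score).
S4: dominated by S2 (salary ask 95≤159, experience 4≥1, interview score 5.8≥4.2, start delay 6≤13).
S5: dominated by S3 (salary ask 132≤146, experience 18≥13, interview score 7.9≥3.1, start delay 1≤8).
S6: not dominated.
S7: not dominated.
S8: dominated by S3 (salary ask 132≤194, experience 18≥17, interview score 7.9≥4.3, start delay 1≤10).
S9: dominated by S3 (salary ask 132≤132, experience 18≥10, interview score 7.9≥5.0, start delay 1≤3).
S10: dominated by S3 (salary ask 132≤196, experience 18≥1, interview score 7.9≥7.5, start delay 1≤8).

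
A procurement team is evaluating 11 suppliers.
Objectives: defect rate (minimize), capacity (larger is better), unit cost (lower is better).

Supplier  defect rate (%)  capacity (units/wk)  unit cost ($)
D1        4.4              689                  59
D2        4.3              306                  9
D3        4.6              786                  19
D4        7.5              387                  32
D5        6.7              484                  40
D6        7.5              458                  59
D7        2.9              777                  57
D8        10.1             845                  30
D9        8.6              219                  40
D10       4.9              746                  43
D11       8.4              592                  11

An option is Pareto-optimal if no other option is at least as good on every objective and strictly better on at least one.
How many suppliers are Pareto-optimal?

5

D1: dominated by D7 (defect rate 2.9≤4.4, capacity 777≥689, unit cost 57≤59).
D2: not dominated (best unit cost).
D3: not dominated.
D4: dominated by D3 (defect rate 4.6≤7.5, capacity 786≥387, unit cost 19≤32).
D5: dominated by D3 (defect rate 4.6≤6.7, capacity 786≥484, unit cost 19≤40).
D6: dominated by D1 (defect rate 4.4≤7.5, capacity 689≥458, unit cost 59≤59).
D7: not dominated (best defect rate).
D8: not dominated (best capacity).
D9: dominated by D2 (defect rate 4.3≤8.6, capacity 306≥219, unit cost 9≤40).
D10: dominated by D3 (defect rate 4.6≤4.9, capacity 786≥746, unit cost 19≤43).
D11: not dominated.
Pareto-optimal: D2, D3, D7, D8, D11 → 5.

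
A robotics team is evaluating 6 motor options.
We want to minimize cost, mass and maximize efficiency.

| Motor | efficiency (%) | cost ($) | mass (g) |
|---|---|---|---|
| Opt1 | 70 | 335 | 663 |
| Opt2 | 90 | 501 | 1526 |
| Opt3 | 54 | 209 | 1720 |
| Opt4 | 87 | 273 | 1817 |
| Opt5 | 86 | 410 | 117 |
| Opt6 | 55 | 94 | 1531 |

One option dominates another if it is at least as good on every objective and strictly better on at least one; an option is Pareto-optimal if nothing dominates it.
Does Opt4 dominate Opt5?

No

Opt4 vs Opt5: Opt4 is worse on mass (1817 vs 117), so it does not dominate Opt5.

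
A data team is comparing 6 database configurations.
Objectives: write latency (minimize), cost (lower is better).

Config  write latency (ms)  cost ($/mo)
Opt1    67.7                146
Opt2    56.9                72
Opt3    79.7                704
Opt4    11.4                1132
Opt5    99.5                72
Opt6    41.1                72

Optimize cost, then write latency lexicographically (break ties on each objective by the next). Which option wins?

First minimize cost: best is 72, kept {Opt2, Opt5, Opt6}.
Then minimize write latency: best is 41.1, kept {Opt6}.

Opt6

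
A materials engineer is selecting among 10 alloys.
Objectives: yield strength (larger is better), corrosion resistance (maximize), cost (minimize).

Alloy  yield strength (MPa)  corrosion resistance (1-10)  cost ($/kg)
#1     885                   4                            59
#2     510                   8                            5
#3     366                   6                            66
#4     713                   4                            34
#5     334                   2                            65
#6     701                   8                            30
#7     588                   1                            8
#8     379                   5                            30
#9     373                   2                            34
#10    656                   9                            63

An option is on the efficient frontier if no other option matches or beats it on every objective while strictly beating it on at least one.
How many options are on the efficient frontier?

#1: not dominated (best yield strength).
#2: not dominated (best cost).
#3: dominated by #2 (yield strength 510≥366, corrosion resistance 8≥6, cost 5≤66).
#4: not dominated.
#5: dominated by #1 (yield strength 885≥334, corrosion resistance 4≥2, cost 59≤65).
#6: not dominated.
#7: not dominated.
#8: dominated by #2 (yield strength 510≥379, corrosion resistance 8≥5, cost 5≤30).
#9: dominated by #2 (yield strength 510≥373, corrosion resistance 8≥2, cost 5≤34).
#10: not dominated (best corrosion resistance).
Pareto-optimal: #1, #2, #4, #6, #7, #10 → 6.

6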